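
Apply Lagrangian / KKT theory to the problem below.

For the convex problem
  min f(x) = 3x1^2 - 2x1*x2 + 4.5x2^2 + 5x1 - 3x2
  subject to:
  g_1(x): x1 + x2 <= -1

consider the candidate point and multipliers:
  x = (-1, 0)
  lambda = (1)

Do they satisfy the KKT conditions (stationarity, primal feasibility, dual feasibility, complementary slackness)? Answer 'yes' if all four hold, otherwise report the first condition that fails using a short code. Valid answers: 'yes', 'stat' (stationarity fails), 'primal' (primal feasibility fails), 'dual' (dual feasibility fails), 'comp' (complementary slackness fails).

Gradient of f: grad f(x) = Q x + c = (-1, -1)
Constraint values g_i(x) = a_i^T x - b_i:
  g_1((-1, 0)) = 0
Stationarity residual: grad f(x) + sum_i lambda_i a_i = (0, 0)
  -> stationarity OK
Primal feasibility (all g_i <= 0): OK
Dual feasibility (all lambda_i >= 0): OK
Complementary slackness (lambda_i * g_i(x) = 0 for all i): OK

Verdict: yes, KKT holds.

yes


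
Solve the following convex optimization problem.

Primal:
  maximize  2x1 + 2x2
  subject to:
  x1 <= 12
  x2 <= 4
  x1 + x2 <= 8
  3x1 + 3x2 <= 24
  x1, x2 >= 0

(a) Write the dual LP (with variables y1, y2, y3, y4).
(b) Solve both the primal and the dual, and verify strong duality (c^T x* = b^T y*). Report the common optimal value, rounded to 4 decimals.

The standard primal-dual pair for 'max c^T x s.t. A x <= b, x >= 0' is:
  Dual:  min b^T y  s.t.  A^T y >= c,  y >= 0.

So the dual LP is:
  minimize  12y1 + 4y2 + 8y3 + 24y4
  subject to:
    y1 + y3 + 3y4 >= 2
    y2 + y3 + 3y4 >= 2
    y1, y2, y3, y4 >= 0

Solving the primal: x* = (8, 0).
  primal value c^T x* = 16.
Solving the dual: y* = (0, 0, 2, 0).
  dual value b^T y* = 16.
Strong duality: c^T x* = b^T y*. Confirmed.

16


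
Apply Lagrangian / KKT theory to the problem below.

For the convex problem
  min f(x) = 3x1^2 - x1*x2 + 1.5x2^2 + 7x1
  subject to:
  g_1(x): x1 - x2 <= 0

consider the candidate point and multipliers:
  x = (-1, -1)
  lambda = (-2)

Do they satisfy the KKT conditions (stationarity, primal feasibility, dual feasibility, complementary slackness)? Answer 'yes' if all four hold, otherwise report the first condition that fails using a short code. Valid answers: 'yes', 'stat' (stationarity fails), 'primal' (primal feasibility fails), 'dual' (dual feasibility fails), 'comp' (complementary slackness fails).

Gradient of f: grad f(x) = Q x + c = (2, -2)
Constraint values g_i(x) = a_i^T x - b_i:
  g_1((-1, -1)) = 0
Stationarity residual: grad f(x) + sum_i lambda_i a_i = (0, 0)
  -> stationarity OK
Primal feasibility (all g_i <= 0): OK
Dual feasibility (all lambda_i >= 0): FAILS
Complementary slackness (lambda_i * g_i(x) = 0 for all i): OK

Verdict: the first failing condition is dual_feasibility -> dual.

dual


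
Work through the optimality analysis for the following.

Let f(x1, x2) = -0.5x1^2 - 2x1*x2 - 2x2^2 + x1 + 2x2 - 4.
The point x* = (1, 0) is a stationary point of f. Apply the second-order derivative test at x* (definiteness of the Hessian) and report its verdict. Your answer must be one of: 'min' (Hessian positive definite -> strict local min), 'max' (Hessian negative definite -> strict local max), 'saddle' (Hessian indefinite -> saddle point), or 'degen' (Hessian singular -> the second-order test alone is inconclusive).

Compute the Hessian H = grad^2 f:
  H = [[-1, -2], [-2, -4]]
Verify stationarity: grad f(x*) = H x* + g = (0, 0).
Eigenvalues of H: -5, 0.
H has a zero eigenvalue (singular; negative semidefinite but not definite), so H is neither positive definite, negative definite, nor indefinite. The second-order test alone is inconclusive -> degen.
(Indeed, f is constant along the null direction of H through x*, so x* is not a strict local extremum.)

degen


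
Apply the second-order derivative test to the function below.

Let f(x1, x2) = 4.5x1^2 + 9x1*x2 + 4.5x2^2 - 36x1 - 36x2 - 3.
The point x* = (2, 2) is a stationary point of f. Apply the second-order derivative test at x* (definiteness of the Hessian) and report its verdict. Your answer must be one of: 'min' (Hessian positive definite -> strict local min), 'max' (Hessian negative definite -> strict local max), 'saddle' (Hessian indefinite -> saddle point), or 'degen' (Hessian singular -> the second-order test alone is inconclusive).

Compute the Hessian H = grad^2 f:
  H = [[9, 9], [9, 9]]
Verify stationarity: grad f(x*) = H x* + g = (0, 0).
Eigenvalues of H: 0, 18.
H has a zero eigenvalue (singular; positive semidefinite but not definite), so H is neither positive definite, negative definite, nor indefinite. The second-order test alone is inconclusive -> degen.
(Indeed, f is constant along the null direction of H through x*, so x* is not a strict local extremum.)

degen


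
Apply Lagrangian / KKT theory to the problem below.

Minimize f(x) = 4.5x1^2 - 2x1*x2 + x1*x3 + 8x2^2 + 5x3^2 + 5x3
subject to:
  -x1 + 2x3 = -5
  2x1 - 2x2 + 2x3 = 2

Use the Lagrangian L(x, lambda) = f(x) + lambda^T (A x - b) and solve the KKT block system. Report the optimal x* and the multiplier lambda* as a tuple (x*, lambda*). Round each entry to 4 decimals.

Form the Lagrangian:
  L(x, lambda) = (1/2) x^T Q x + c^T x + lambda^T (A x - b)
Stationarity (grad_x L = 0): Q x + c + A^T lambda = 0.
Primal feasibility: A x = b.

This gives the KKT block system:
  [ Q   A^T ] [ x     ]   [-c ]
  [ A    0  ] [ lambda ] = [ b ]

Solving the linear system:
  x*      = (2.1059, -0.3412, -1.4471)
  lambda* = (8.5176, -4.8353)
  f(x*)   = 22.5118

x* = (2.1059, -0.3412, -1.4471), lambda* = (8.5176, -4.8353)


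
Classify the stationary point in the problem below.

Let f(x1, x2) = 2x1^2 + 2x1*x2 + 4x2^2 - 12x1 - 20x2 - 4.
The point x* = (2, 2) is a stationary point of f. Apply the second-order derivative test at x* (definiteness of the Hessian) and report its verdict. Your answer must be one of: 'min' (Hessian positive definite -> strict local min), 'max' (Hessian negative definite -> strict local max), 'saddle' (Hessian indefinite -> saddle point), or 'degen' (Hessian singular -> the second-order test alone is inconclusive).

Compute the Hessian H = grad^2 f:
  H = [[4, 2], [2, 8]]
Verify stationarity: grad f(x*) = H x* + g = (0, 0).
Eigenvalues of H: 3.1716, 8.8284.
Both eigenvalues > 0, so H is positive definite -> x* is a strict local min.

min


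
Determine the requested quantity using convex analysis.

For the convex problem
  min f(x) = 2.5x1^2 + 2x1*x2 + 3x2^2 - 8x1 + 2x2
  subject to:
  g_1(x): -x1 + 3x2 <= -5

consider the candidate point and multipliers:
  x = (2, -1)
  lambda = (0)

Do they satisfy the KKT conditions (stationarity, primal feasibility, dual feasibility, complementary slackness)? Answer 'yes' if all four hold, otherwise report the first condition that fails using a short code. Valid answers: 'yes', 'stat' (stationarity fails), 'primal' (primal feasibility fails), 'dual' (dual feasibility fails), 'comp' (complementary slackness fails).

Gradient of f: grad f(x) = Q x + c = (0, 0)
Constraint values g_i(x) = a_i^T x - b_i:
  g_1((2, -1)) = 0
Stationarity residual: grad f(x) + sum_i lambda_i a_i = (0, 0)
  -> stationarity OK
Primal feasibility (all g_i <= 0): OK
Dual feasibility (all lambda_i >= 0): OK
Complementary slackness (lambda_i * g_i(x) = 0 for all i): OK

Verdict: yes, KKT holds.

yes


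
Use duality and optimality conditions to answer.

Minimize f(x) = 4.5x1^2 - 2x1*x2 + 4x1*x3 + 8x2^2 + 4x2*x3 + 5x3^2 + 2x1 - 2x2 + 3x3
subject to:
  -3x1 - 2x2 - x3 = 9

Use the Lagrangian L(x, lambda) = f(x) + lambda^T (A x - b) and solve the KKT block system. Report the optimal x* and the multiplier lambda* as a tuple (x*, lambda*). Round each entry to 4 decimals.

Form the Lagrangian:
  L(x, lambda) = (1/2) x^T Q x + c^T x + lambda^T (A x - b)
Stationarity (grad_x L = 0): Q x + c + A^T lambda = 0.
Primal feasibility: A x = b.

This gives the KKT block system:
  [ Q   A^T ] [ x     ]   [-c ]
  [ A    0  ] [ lambda ] = [ b ]

Solving the linear system:
  x*      = (-2.5141, -1.0116, 0.5656)
  lambda* = (-5.4473)
  f(x*)   = 23.8586

x* = (-2.5141, -1.0116, 0.5656), lambda* = (-5.4473)


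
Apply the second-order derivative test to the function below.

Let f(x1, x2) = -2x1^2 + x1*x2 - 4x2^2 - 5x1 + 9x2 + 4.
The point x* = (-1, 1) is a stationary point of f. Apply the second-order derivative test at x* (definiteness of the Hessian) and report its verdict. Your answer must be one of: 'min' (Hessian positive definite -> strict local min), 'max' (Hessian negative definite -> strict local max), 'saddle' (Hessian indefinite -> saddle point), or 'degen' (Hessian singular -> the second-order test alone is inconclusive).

Compute the Hessian H = grad^2 f:
  H = [[-4, 1], [1, -8]]
Verify stationarity: grad f(x*) = H x* + g = (0, 0).
Eigenvalues of H: -8.2361, -3.7639.
Both eigenvalues < 0, so H is negative definite -> x* is a strict local max.

max


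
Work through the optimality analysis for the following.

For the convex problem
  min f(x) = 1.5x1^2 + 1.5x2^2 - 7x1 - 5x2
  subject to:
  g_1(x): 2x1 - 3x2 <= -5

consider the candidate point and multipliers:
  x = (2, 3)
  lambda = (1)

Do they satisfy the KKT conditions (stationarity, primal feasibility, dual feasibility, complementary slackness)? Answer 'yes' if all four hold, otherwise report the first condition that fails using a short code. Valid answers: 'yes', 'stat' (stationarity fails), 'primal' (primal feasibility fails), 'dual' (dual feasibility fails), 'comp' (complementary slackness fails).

Gradient of f: grad f(x) = Q x + c = (-1, 4)
Constraint values g_i(x) = a_i^T x - b_i:
  g_1((2, 3)) = 0
Stationarity residual: grad f(x) + sum_i lambda_i a_i = (1, 1)
  -> stationarity FAILS
Primal feasibility (all g_i <= 0): OK
Dual feasibility (all lambda_i >= 0): OK
Complementary slackness (lambda_i * g_i(x) = 0 for all i): OK

Verdict: the first failing condition is stationarity -> stat.

stat


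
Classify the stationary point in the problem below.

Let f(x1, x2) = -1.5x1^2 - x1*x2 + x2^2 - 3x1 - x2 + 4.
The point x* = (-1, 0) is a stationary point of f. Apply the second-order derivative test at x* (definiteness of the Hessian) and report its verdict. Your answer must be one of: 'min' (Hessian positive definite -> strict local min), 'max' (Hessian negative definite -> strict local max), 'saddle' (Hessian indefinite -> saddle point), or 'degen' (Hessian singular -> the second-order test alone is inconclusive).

Compute the Hessian H = grad^2 f:
  H = [[-3, -1], [-1, 2]]
Verify stationarity: grad f(x*) = H x* + g = (0, 0).
Eigenvalues of H: -3.1926, 2.1926.
Eigenvalues have mixed signs, so H is indefinite -> x* is a saddle point.

saddle


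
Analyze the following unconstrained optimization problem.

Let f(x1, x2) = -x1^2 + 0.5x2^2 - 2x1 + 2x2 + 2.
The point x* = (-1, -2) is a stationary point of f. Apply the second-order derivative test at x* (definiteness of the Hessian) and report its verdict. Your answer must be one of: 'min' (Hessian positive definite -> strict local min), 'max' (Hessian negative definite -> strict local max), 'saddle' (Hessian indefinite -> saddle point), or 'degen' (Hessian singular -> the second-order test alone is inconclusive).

Compute the Hessian H = grad^2 f:
  H = [[-2, 0], [0, 1]]
Verify stationarity: grad f(x*) = H x* + g = (0, 0).
Eigenvalues of H: -2, 1.
Eigenvalues have mixed signs, so H is indefinite -> x* is a saddle point.

saddle


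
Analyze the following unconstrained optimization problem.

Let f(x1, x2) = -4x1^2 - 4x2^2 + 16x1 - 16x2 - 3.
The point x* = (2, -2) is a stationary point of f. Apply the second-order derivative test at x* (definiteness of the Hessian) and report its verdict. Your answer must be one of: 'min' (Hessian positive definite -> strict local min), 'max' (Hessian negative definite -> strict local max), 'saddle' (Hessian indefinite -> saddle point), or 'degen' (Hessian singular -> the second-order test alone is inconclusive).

Compute the Hessian H = grad^2 f:
  H = [[-8, 0], [0, -8]]
Verify stationarity: grad f(x*) = H x* + g = (0, 0).
Eigenvalues of H: -8, -8.
Both eigenvalues < 0, so H is negative definite -> x* is a strict local max.

max


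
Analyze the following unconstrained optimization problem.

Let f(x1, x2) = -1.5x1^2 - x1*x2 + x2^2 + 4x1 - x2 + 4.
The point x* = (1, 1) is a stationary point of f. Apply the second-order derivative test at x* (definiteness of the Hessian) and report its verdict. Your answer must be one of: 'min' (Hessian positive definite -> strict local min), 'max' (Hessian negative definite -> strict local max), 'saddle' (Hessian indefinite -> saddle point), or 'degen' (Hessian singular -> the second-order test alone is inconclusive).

Compute the Hessian H = grad^2 f:
  H = [[-3, -1], [-1, 2]]
Verify stationarity: grad f(x*) = H x* + g = (0, 0).
Eigenvalues of H: -3.1926, 2.1926.
Eigenvalues have mixed signs, so H is indefinite -> x* is a saddle point.

saddle


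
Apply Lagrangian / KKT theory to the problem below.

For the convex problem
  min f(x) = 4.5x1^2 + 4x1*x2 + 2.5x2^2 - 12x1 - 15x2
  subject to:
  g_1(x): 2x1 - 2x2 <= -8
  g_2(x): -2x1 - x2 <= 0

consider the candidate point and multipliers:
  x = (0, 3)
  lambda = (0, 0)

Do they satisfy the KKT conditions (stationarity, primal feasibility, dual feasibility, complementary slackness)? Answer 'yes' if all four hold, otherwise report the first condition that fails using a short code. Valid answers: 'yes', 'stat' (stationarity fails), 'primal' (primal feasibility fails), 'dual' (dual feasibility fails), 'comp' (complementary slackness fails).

Gradient of f: grad f(x) = Q x + c = (0, 0)
Constraint values g_i(x) = a_i^T x - b_i:
  g_1((0, 3)) = 2
  g_2((0, 3)) = -3
Stationarity residual: grad f(x) + sum_i lambda_i a_i = (0, 0)
  -> stationarity OK
Primal feasibility (all g_i <= 0): FAILS
Dual feasibility (all lambda_i >= 0): OK
Complementary slackness (lambda_i * g_i(x) = 0 for all i): OK

Verdict: the first failing condition is primal_feasibility -> primal.

primal


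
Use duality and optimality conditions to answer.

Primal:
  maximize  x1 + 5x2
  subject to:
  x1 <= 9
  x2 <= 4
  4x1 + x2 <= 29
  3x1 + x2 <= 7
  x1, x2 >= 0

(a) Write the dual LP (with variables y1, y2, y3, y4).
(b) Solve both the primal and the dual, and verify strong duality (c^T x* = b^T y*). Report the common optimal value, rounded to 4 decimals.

The standard primal-dual pair for 'max c^T x s.t. A x <= b, x >= 0' is:
  Dual:  min b^T y  s.t.  A^T y >= c,  y >= 0.

So the dual LP is:
  minimize  9y1 + 4y2 + 29y3 + 7y4
  subject to:
    y1 + 4y3 + 3y4 >= 1
    y2 + y3 + y4 >= 5
    y1, y2, y3, y4 >= 0

Solving the primal: x* = (1, 4).
  primal value c^T x* = 21.
Solving the dual: y* = (0, 4.6667, 0, 0.3333).
  dual value b^T y* = 21.
Strong duality: c^T x* = b^T y*. Confirmed.

21


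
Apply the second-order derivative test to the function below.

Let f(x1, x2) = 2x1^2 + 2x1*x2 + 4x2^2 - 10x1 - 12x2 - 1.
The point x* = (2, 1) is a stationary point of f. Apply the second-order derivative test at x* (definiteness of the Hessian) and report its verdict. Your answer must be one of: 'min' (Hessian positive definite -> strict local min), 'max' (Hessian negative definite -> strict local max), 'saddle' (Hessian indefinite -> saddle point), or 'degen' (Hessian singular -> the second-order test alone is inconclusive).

Compute the Hessian H = grad^2 f:
  H = [[4, 2], [2, 8]]
Verify stationarity: grad f(x*) = H x* + g = (0, 0).
Eigenvalues of H: 3.1716, 8.8284.
Both eigenvalues > 0, so H is positive definite -> x* is a strict local min.

min


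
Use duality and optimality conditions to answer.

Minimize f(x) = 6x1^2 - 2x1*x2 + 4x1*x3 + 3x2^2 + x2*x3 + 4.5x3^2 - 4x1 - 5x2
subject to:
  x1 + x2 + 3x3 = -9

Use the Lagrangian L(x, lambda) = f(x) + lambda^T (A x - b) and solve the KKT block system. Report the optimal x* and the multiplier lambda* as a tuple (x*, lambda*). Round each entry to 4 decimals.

Form the Lagrangian:
  L(x, lambda) = (1/2) x^T Q x + c^T x + lambda^T (A x - b)
Stationarity (grad_x L = 0): Q x + c + A^T lambda = 0.
Primal feasibility: A x = b.

This gives the KKT block system:
  [ Q   A^T ] [ x     ]   [-c ]
  [ A    0  ] [ lambda ] = [ b ]

Solving the linear system:
  x*      = (0.7143, 0.1429, -3.2857)
  lambda* = (8.8571)
  f(x*)   = 38.0714

x* = (0.7143, 0.1429, -3.2857), lambda* = (8.8571)


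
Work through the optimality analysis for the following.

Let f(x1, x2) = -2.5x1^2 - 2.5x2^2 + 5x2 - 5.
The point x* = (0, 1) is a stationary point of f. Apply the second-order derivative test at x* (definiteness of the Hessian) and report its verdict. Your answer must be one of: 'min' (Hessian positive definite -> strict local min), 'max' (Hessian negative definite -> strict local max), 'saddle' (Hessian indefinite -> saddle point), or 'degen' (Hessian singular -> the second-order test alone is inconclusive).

Compute the Hessian H = grad^2 f:
  H = [[-5, 0], [0, -5]]
Verify stationarity: grad f(x*) = H x* + g = (0, 0).
Eigenvalues of H: -5, -5.
Both eigenvalues < 0, so H is negative definite -> x* is a strict local max.

max


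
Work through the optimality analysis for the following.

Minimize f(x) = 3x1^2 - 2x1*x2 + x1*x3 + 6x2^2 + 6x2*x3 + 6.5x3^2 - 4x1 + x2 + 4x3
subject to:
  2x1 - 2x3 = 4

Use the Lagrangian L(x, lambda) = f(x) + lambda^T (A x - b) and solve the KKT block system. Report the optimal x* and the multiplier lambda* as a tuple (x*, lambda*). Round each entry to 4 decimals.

Form the Lagrangian:
  L(x, lambda) = (1/2) x^T Q x + c^T x + lambda^T (A x - b)
Stationarity (grad_x L = 0): Q x + c + A^T lambda = 0.
Primal feasibility: A x = b.

This gives the KKT block system:
  [ Q   A^T ] [ x     ]   [-c ]
  [ A    0  ] [ lambda ] = [ b ]

Solving the linear system:
  x*      = (1.2373, 0.5042, -0.7627)
  lambda* = (-0.8263)
  f(x*)   = -2.0953

x* = (1.2373, 0.5042, -0.7627), lambda* = (-0.8263)


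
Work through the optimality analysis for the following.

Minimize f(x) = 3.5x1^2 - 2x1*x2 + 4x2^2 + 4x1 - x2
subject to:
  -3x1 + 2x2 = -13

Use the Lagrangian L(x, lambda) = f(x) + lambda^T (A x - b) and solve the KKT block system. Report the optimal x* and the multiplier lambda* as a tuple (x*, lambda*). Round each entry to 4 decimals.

Form the Lagrangian:
  L(x, lambda) = (1/2) x^T Q x + c^T x + lambda^T (A x - b)
Stationarity (grad_x L = 0): Q x + c + A^T lambda = 0.
Primal feasibility: A x = b.

This gives the KKT block system:
  [ Q   A^T ] [ x     ]   [-c ]
  [ A    0  ] [ lambda ] = [ b ]

Solving the linear system:
  x*      = (3.2895, -1.5658)
  lambda* = (10.0526)
  f(x*)   = 72.7039

x* = (3.2895, -1.5658), lambda* = (10.0526)


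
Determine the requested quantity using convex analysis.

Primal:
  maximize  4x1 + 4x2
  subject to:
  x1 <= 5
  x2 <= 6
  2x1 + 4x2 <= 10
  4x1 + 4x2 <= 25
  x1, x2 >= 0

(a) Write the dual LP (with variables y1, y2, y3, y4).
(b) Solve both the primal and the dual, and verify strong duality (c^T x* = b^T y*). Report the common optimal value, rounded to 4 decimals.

The standard primal-dual pair for 'max c^T x s.t. A x <= b, x >= 0' is:
  Dual:  min b^T y  s.t.  A^T y >= c,  y >= 0.

So the dual LP is:
  minimize  5y1 + 6y2 + 10y3 + 25y4
  subject to:
    y1 + 2y3 + 4y4 >= 4
    y2 + 4y3 + 4y4 >= 4
    y1, y2, y3, y4 >= 0

Solving the primal: x* = (5, 0).
  primal value c^T x* = 20.
Solving the dual: y* = (2, 0, 1, 0).
  dual value b^T y* = 20.
Strong duality: c^T x* = b^T y*. Confirmed.

20


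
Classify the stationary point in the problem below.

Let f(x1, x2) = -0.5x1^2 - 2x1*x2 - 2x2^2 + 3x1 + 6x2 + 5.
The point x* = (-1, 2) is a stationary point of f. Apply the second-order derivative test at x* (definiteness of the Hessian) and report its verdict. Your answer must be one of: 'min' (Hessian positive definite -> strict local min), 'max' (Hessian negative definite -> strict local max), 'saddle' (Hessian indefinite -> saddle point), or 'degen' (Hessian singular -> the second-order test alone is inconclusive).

Compute the Hessian H = grad^2 f:
  H = [[-1, -2], [-2, -4]]
Verify stationarity: grad f(x*) = H x* + g = (0, 0).
Eigenvalues of H: -5, 0.
H has a zero eigenvalue (singular; negative semidefinite but not definite), so H is neither positive definite, negative definite, nor indefinite. The second-order test alone is inconclusive -> degen.
(Indeed, f is constant along the null direction of H through x*, so x* is not a strict local extremum.)

degen


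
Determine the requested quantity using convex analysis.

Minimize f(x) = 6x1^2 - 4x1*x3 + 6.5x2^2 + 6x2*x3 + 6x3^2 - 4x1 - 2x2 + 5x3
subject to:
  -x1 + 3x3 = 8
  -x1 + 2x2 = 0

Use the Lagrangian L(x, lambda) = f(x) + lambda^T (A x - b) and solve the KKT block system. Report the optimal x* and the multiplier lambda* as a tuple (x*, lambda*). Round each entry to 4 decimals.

Form the Lagrangian:
  L(x, lambda) = (1/2) x^T Q x + c^T x + lambda^T (A x - b)
Stationarity (grad_x L = 0): Q x + c + A^T lambda = 0.
Primal feasibility: A x = b.

This gives the KKT block system:
  [ Q   A^T ] [ x     ]   [-c ]
  [ A    0  ] [ lambda ] = [ b ]

Solving the linear system:
  x*      = (-0.2932, -0.1466, 2.5689)
  lambda* = (-12.0401, -5.7539)
  f(x*)   = 55.3159

x* = (-0.2932, -0.1466, 2.5689), lambda* = (-12.0401, -5.7539)


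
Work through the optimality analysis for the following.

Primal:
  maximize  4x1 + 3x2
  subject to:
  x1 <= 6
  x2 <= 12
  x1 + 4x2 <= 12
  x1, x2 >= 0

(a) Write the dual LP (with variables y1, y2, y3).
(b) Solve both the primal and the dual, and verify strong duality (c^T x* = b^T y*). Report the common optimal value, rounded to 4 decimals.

The standard primal-dual pair for 'max c^T x s.t. A x <= b, x >= 0' is:
  Dual:  min b^T y  s.t.  A^T y >= c,  y >= 0.

So the dual LP is:
  minimize  6y1 + 12y2 + 12y3
  subject to:
    y1 + y3 >= 4
    y2 + 4y3 >= 3
    y1, y2, y3 >= 0

Solving the primal: x* = (6, 1.5).
  primal value c^T x* = 28.5.
Solving the dual: y* = (3.25, 0, 0.75).
  dual value b^T y* = 28.5.
Strong duality: c^T x* = b^T y*. Confirmed.

28.5


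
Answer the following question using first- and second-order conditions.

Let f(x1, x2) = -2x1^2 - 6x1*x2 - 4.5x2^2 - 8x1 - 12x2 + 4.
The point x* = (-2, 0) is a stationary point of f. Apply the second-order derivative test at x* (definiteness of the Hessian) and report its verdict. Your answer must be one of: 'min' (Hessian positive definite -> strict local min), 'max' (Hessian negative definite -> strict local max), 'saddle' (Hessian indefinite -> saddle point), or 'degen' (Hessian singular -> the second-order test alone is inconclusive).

Compute the Hessian H = grad^2 f:
  H = [[-4, -6], [-6, -9]]
Verify stationarity: grad f(x*) = H x* + g = (0, 0).
Eigenvalues of H: -13, 0.
H has a zero eigenvalue (singular; negative semidefinite but not definite), so H is neither positive definite, negative definite, nor indefinite. The second-order test alone is inconclusive -> degen.
(Indeed, f is constant along the null direction of H through x*, so x* is not a strict local extremum.)

degen


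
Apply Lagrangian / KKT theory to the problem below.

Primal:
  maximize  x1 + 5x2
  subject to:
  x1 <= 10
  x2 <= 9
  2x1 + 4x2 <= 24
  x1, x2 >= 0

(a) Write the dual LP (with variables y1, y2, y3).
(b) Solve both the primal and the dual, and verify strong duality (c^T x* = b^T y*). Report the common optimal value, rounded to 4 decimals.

The standard primal-dual pair for 'max c^T x s.t. A x <= b, x >= 0' is:
  Dual:  min b^T y  s.t.  A^T y >= c,  y >= 0.

So the dual LP is:
  minimize  10y1 + 9y2 + 24y3
  subject to:
    y1 + 2y3 >= 1
    y2 + 4y3 >= 5
    y1, y2, y3 >= 0

Solving the primal: x* = (0, 6).
  primal value c^T x* = 30.
Solving the dual: y* = (0, 0, 1.25).
  dual value b^T y* = 30.
Strong duality: c^T x* = b^T y*. Confirmed.

30


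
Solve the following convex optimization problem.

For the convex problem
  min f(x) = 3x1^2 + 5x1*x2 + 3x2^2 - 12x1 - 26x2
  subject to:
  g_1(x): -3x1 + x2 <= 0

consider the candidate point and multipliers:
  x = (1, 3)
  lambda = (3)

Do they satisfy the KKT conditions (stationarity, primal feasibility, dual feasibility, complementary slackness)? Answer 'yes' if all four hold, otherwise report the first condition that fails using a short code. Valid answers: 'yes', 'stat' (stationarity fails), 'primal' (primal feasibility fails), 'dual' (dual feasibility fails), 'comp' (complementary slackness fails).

Gradient of f: grad f(x) = Q x + c = (9, -3)
Constraint values g_i(x) = a_i^T x - b_i:
  g_1((1, 3)) = 0
Stationarity residual: grad f(x) + sum_i lambda_i a_i = (0, 0)
  -> stationarity OK
Primal feasibility (all g_i <= 0): OK
Dual feasibility (all lambda_i >= 0): OK
Complementary slackness (lambda_i * g_i(x) = 0 for all i): OK

Verdict: yes, KKT holds.

yes


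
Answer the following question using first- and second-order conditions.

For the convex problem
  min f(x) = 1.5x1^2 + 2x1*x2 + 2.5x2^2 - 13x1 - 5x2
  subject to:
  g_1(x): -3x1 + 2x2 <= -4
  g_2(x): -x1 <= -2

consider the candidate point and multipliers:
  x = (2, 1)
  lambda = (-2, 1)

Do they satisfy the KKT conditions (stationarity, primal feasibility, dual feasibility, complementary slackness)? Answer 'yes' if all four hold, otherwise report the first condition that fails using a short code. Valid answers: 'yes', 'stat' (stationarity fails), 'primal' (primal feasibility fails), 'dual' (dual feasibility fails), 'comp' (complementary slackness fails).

Gradient of f: grad f(x) = Q x + c = (-5, 4)
Constraint values g_i(x) = a_i^T x - b_i:
  g_1((2, 1)) = 0
  g_2((2, 1)) = 0
Stationarity residual: grad f(x) + sum_i lambda_i a_i = (0, 0)
  -> stationarity OK
Primal feasibility (all g_i <= 0): OK
Dual feasibility (all lambda_i >= 0): FAILS
Complementary slackness (lambda_i * g_i(x) = 0 for all i): OK

Verdict: the first failing condition is dual_feasibility -> dual.

dual


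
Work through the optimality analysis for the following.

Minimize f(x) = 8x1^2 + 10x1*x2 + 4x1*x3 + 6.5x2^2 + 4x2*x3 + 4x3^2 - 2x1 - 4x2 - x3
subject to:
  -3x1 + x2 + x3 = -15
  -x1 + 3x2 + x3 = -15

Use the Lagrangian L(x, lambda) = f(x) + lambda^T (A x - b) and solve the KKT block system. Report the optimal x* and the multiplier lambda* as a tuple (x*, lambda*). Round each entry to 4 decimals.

Form the Lagrangian:
  L(x, lambda) = (1/2) x^T Q x + c^T x + lambda^T (A x - b)
Stationarity (grad_x L = 0): Q x + c + A^T lambda = 0.
Primal feasibility: A x = b.

This gives the KKT block system:
  [ Q   A^T ] [ x     ]   [-c ]
  [ A    0  ] [ lambda ] = [ b ]

Solving the linear system:
  x*      = (3.5182, -3.5182, -0.927)
  lambda* = (3.4927, 4.9234)
  f(x*)   = 67.1022

x* = (3.5182, -3.5182, -0.927), lambda* = (3.4927, 4.9234)


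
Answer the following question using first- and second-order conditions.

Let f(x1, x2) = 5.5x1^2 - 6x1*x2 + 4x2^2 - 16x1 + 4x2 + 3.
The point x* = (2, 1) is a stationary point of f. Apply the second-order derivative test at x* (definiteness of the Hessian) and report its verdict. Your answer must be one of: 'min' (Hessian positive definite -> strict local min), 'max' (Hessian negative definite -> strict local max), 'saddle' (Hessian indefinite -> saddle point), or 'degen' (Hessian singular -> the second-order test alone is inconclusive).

Compute the Hessian H = grad^2 f:
  H = [[11, -6], [-6, 8]]
Verify stationarity: grad f(x*) = H x* + g = (0, 0).
Eigenvalues of H: 3.3153, 15.6847.
Both eigenvalues > 0, so H is positive definite -> x* is a strict local min.

min


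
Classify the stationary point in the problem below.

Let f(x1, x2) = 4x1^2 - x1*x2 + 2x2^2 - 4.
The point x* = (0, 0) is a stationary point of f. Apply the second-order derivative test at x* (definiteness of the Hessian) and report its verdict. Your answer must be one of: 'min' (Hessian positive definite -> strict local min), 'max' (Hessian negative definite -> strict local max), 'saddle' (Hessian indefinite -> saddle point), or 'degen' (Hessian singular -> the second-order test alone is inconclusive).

Compute the Hessian H = grad^2 f:
  H = [[8, -1], [-1, 4]]
Verify stationarity: grad f(x*) = H x* + g = (0, 0).
Eigenvalues of H: 3.7639, 8.2361.
Both eigenvalues > 0, so H is positive definite -> x* is a strict local min.

min


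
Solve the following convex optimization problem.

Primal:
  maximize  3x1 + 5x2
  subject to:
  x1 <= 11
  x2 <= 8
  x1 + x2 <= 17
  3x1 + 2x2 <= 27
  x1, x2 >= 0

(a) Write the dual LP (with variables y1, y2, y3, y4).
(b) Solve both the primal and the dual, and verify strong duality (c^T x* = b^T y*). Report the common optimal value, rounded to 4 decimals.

The standard primal-dual pair for 'max c^T x s.t. A x <= b, x >= 0' is:
  Dual:  min b^T y  s.t.  A^T y >= c,  y >= 0.

So the dual LP is:
  minimize  11y1 + 8y2 + 17y3 + 27y4
  subject to:
    y1 + y3 + 3y4 >= 3
    y2 + y3 + 2y4 >= 5
    y1, y2, y3, y4 >= 0

Solving the primal: x* = (3.6667, 8).
  primal value c^T x* = 51.
Solving the dual: y* = (0, 3, 0, 1).
  dual value b^T y* = 51.
Strong duality: c^T x* = b^T y*. Confirmed.

51


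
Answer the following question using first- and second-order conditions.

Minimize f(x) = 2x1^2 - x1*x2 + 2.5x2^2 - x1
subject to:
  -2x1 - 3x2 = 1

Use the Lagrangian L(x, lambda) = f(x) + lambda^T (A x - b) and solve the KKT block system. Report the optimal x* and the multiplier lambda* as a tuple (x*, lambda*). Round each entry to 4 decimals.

Form the Lagrangian:
  L(x, lambda) = (1/2) x^T Q x + c^T x + lambda^T (A x - b)
Stationarity (grad_x L = 0): Q x + c + A^T lambda = 0.
Primal feasibility: A x = b.

This gives the KKT block system:
  [ Q   A^T ] [ x     ]   [-c ]
  [ A    0  ] [ lambda ] = [ b ]

Solving the linear system:
  x*      = (-0.0588, -0.2941)
  lambda* = (-0.4706)
  f(x*)   = 0.2647

x* = (-0.0588, -0.2941), lambda* = (-0.4706)


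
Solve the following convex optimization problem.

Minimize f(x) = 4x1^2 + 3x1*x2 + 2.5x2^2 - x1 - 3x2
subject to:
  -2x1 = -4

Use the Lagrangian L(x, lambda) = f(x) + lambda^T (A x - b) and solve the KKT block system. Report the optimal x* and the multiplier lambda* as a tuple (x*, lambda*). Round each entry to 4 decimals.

Form the Lagrangian:
  L(x, lambda) = (1/2) x^T Q x + c^T x + lambda^T (A x - b)
Stationarity (grad_x L = 0): Q x + c + A^T lambda = 0.
Primal feasibility: A x = b.

This gives the KKT block system:
  [ Q   A^T ] [ x     ]   [-c ]
  [ A    0  ] [ lambda ] = [ b ]

Solving the linear system:
  x*      = (2, -0.6)
  lambda* = (6.6)
  f(x*)   = 13.1

x* = (2, -0.6), lambda* = (6.6)


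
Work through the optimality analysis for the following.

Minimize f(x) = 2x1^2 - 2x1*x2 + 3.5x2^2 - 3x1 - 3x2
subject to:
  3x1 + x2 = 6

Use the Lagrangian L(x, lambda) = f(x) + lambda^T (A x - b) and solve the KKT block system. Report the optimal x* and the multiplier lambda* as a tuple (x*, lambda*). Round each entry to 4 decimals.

Form the Lagrangian:
  L(x, lambda) = (1/2) x^T Q x + c^T x + lambda^T (A x - b)
Stationarity (grad_x L = 0): Q x + c + A^T lambda = 0.
Primal feasibility: A x = b.

This gives the KKT block system:
  [ Q   A^T ] [ x     ]   [-c ]
  [ A    0  ] [ lambda ] = [ b ]

Solving the linear system:
  x*      = (1.6709, 0.9873)
  lambda* = (-0.5696)
  f(x*)   = -2.2785

x* = (1.6709, 0.9873), lambda* = (-0.5696)


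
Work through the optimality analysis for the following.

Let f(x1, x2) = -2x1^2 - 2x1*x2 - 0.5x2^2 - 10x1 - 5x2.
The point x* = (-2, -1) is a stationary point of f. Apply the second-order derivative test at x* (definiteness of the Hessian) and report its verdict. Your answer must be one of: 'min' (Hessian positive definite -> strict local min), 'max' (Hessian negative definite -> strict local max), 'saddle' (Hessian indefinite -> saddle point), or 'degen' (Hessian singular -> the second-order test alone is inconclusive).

Compute the Hessian H = grad^2 f:
  H = [[-4, -2], [-2, -1]]
Verify stationarity: grad f(x*) = H x* + g = (0, 0).
Eigenvalues of H: -5, 0.
H has a zero eigenvalue (singular; negative semidefinite but not definite), so H is neither positive definite, negative definite, nor indefinite. The second-order test alone is inconclusive -> degen.
(Indeed, f is constant along the null direction of H through x*, so x* is not a strict local extremum.)

degen


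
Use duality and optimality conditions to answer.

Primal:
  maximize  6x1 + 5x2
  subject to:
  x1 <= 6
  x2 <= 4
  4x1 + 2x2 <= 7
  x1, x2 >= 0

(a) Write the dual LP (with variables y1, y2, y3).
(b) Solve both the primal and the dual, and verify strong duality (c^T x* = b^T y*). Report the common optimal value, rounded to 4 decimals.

The standard primal-dual pair for 'max c^T x s.t. A x <= b, x >= 0' is:
  Dual:  min b^T y  s.t.  A^T y >= c,  y >= 0.

So the dual LP is:
  minimize  6y1 + 4y2 + 7y3
  subject to:
    y1 + 4y3 >= 6
    y2 + 2y3 >= 5
    y1, y2, y3 >= 0

Solving the primal: x* = (0, 3.5).
  primal value c^T x* = 17.5.
Solving the dual: y* = (0, 0, 2.5).
  dual value b^T y* = 17.5.
Strong duality: c^T x* = b^T y*. Confirmed.

17.5


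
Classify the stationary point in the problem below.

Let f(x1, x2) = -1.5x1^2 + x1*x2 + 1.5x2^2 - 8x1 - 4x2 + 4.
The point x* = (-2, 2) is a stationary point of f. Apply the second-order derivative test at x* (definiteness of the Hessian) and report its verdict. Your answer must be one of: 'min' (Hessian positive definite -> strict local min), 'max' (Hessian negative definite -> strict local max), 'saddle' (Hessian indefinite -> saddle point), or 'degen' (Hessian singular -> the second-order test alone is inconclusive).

Compute the Hessian H = grad^2 f:
  H = [[-3, 1], [1, 3]]
Verify stationarity: grad f(x*) = H x* + g = (0, 0).
Eigenvalues of H: -3.1623, 3.1623.
Eigenvalues have mixed signs, so H is indefinite -> x* is a saddle point.

saddle


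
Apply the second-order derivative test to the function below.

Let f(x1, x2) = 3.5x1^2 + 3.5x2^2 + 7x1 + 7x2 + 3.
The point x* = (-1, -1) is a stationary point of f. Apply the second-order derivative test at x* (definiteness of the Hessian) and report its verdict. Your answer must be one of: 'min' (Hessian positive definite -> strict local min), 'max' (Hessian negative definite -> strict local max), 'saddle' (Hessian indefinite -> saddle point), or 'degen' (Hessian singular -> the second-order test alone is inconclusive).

Compute the Hessian H = grad^2 f:
  H = [[7, 0], [0, 7]]
Verify stationarity: grad f(x*) = H x* + g = (0, 0).
Eigenvalues of H: 7, 7.
Both eigenvalues > 0, so H is positive definite -> x* is a strict local min.

min


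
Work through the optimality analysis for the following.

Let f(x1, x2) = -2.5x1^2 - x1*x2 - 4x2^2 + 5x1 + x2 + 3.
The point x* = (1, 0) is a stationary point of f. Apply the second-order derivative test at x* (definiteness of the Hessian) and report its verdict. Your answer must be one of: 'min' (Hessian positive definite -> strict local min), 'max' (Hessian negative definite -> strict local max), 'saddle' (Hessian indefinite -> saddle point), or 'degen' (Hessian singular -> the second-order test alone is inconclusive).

Compute the Hessian H = grad^2 f:
  H = [[-5, -1], [-1, -8]]
Verify stationarity: grad f(x*) = H x* + g = (0, 0).
Eigenvalues of H: -8.3028, -4.6972.
Both eigenvalues < 0, so H is negative definite -> x* is a strict local max.

max


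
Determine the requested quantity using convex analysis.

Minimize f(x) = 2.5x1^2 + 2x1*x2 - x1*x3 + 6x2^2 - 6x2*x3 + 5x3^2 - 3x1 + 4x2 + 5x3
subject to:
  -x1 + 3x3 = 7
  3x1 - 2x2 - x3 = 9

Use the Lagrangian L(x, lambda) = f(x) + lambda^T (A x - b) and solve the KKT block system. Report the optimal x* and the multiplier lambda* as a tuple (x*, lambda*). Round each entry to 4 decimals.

Form the Lagrangian:
  L(x, lambda) = (1/2) x^T Q x + c^T x + lambda^T (A x - b)
Stationarity (grad_x L = 0): Q x + c + A^T lambda = 0.
Primal feasibility: A x = b.

This gives the KKT block system:
  [ Q   A^T ] [ x     ]   [-c ]
  [ A    0  ] [ lambda ] = [ b ]

Solving the linear system:
  x*      = (3.7303, -0.6929, 3.5768)
  lambda* = (-16.7842, -9.1577)
  f(x*)   = 101.9149

x* = (3.7303, -0.6929, 3.5768), lambda* = (-16.7842, -9.1577)


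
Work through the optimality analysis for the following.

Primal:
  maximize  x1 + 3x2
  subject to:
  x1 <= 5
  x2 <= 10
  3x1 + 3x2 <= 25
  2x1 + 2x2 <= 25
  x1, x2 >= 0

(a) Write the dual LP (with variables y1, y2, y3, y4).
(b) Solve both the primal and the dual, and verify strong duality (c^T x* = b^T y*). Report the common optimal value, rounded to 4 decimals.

The standard primal-dual pair for 'max c^T x s.t. A x <= b, x >= 0' is:
  Dual:  min b^T y  s.t.  A^T y >= c,  y >= 0.

So the dual LP is:
  minimize  5y1 + 10y2 + 25y3 + 25y4
  subject to:
    y1 + 3y3 + 2y4 >= 1
    y2 + 3y3 + 2y4 >= 3
    y1, y2, y3, y4 >= 0

Solving the primal: x* = (0, 8.3333).
  primal value c^T x* = 25.
Solving the dual: y* = (0, 0, 1, 0).
  dual value b^T y* = 25.
Strong duality: c^T x* = b^T y*. Confirmed.

25


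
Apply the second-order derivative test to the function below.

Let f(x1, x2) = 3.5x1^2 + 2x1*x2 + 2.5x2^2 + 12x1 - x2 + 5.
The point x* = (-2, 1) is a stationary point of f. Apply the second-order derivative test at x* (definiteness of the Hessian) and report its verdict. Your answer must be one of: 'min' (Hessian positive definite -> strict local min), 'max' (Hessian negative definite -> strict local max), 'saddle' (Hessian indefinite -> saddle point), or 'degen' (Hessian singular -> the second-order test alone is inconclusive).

Compute the Hessian H = grad^2 f:
  H = [[7, 2], [2, 5]]
Verify stationarity: grad f(x*) = H x* + g = (0, 0).
Eigenvalues of H: 3.7639, 8.2361.
Both eigenvalues > 0, so H is positive definite -> x* is a strict local min.

min


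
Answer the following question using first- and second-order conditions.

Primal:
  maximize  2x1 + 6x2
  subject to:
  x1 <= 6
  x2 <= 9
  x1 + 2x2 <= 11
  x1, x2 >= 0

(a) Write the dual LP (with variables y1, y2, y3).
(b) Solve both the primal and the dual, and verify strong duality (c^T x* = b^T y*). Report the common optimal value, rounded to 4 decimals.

The standard primal-dual pair for 'max c^T x s.t. A x <= b, x >= 0' is:
  Dual:  min b^T y  s.t.  A^T y >= c,  y >= 0.

So the dual LP is:
  minimize  6y1 + 9y2 + 11y3
  subject to:
    y1 + y3 >= 2
    y2 + 2y3 >= 6
    y1, y2, y3 >= 0

Solving the primal: x* = (0, 5.5).
  primal value c^T x* = 33.
Solving the dual: y* = (0, 0, 3).
  dual value b^T y* = 33.
Strong duality: c^T x* = b^T y*. Confirmed.

33


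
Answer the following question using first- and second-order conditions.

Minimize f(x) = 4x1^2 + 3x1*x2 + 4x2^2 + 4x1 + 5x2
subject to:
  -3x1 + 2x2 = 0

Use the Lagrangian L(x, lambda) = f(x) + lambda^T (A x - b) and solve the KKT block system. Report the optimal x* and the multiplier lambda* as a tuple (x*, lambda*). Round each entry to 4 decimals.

Form the Lagrangian:
  L(x, lambda) = (1/2) x^T Q x + c^T x + lambda^T (A x - b)
Stationarity (grad_x L = 0): Q x + c + A^T lambda = 0.
Primal feasibility: A x = b.

This gives the KKT block system:
  [ Q   A^T ] [ x     ]   [-c ]
  [ A    0  ] [ lambda ] = [ b ]

Solving the linear system:
  x*      = (-0.3286, -0.4929)
  lambda* = (-0.0357)
  f(x*)   = -1.8893

x* = (-0.3286, -0.4929), lambda* = (-0.0357)


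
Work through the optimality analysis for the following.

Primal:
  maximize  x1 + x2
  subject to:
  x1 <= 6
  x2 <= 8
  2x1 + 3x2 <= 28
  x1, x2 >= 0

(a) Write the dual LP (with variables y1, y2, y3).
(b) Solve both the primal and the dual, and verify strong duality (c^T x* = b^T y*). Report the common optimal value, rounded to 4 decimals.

The standard primal-dual pair for 'max c^T x s.t. A x <= b, x >= 0' is:
  Dual:  min b^T y  s.t.  A^T y >= c,  y >= 0.

So the dual LP is:
  minimize  6y1 + 8y2 + 28y3
  subject to:
    y1 + 2y3 >= 1
    y2 + 3y3 >= 1
    y1, y2, y3 >= 0

Solving the primal: x* = (6, 5.3333).
  primal value c^T x* = 11.3333.
Solving the dual: y* = (0.3333, 0, 0.3333).
  dual value b^T y* = 11.3333.
Strong duality: c^T x* = b^T y*. Confirmed.

11.3333


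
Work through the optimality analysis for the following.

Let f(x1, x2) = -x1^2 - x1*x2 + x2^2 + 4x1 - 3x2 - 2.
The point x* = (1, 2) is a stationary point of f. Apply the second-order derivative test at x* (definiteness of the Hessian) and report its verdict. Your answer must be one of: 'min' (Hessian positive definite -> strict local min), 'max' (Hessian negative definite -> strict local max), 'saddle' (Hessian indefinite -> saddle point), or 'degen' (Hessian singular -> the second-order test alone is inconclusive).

Compute the Hessian H = grad^2 f:
  H = [[-2, -1], [-1, 2]]
Verify stationarity: grad f(x*) = H x* + g = (0, 0).
Eigenvalues of H: -2.2361, 2.2361.
Eigenvalues have mixed signs, so H is indefinite -> x* is a saddle point.

saddle
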